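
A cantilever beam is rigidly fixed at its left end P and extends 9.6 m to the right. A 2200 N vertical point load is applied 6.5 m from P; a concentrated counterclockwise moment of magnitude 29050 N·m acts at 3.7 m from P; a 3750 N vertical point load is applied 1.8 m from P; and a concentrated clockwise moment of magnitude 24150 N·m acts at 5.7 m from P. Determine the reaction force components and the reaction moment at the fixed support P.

P_x = 0, P_y = 5950 N, M_P = 16150 N·m

ΣF_x = 0: P_x = 0.
ΣF_y = 0: P_y − 2200 − 3750 = 0 → P_y = 5950 N.
ΣM about P: M_P − 2200·6.5 + 29050 − 3750·1.8 − 24150 = 0 → M_P = 16150 N·m.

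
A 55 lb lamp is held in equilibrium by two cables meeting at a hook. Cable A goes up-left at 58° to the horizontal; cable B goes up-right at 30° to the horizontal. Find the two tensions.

ΣF_x = 0: −T_A·cos58° + T_B·cos30° = 0 → T_B = 0.611898·T_A.
ΣF_y = 0: T_A·sin58° + T_B·sin30° = 55.
Substitute: T_A·(0.848048 + 0.611898·0.5) = 55 → T_A = 47.6604 ≈ 47.66 lb.
Then T_B = 0.611898 × 47.6604 = 29.16 lb.

T_A = 47.66 lb, T_B = 29.16 lb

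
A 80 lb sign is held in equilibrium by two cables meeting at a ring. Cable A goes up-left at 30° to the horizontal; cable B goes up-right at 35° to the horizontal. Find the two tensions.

ΣF_x = 0: −T_A·cos30° + T_B·cos35° = 0 → T_B = 1.05722·T_A.
ΣF_y = 0: T_A·sin30° + T_B·sin35° = 80.
Substitute: T_A·(0.5 + 1.05722·0.573576) = 80 → T_A = 72.3068 ≈ 72.31 lb.
Then T_B = 1.05722 × 72.3068 = 76.44 lb.

T_A = 72.31 lb, T_B = 76.44 lb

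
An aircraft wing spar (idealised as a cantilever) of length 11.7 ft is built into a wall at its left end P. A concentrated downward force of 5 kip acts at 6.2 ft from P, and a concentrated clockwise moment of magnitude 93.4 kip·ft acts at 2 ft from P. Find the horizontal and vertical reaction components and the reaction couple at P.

P_x = 0, P_y = 5.000 kip, M_P = 124.4 kip·ft

ΣF_x = 0: P_x = 0.
ΣF_y = 0: P_y − 5 = 0 → P_y = 5.000 kip.
ΣM about P: M_P − 5·6.2 − 93.4 = 0 → M_P = 124.4 kip·ft.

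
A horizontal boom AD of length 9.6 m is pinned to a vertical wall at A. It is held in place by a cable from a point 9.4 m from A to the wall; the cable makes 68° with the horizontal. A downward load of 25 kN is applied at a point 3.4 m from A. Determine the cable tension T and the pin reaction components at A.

ΣM about A: T·sin68°·9.4 − 25·3.4 = 0 → T = 85/(9.4·0.927184) = 9.75271 ≈ 9.753 kN.
ΣF_x = 0: A_x − T·cos68° = 0 → A_x = 9.75271 × 0.374607 = 3.653 kN.
ΣF_y = 0: A_y + T·sin68° − 25 = 0 → A_y = 25 − 9.75271 × 0.927184 = 15.96 kN.

T = 9.753 kN, A_x = 3.653 kN, A_y = 15.96 kN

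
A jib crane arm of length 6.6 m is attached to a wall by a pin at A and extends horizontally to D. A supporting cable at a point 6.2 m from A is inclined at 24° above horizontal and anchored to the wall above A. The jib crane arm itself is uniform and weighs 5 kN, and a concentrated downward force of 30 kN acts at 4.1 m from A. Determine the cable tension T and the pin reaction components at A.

T = 55.32 kN, A_x = 50.54 kN, A_y = 12.50 kN

ΣM about A: T·sin24°·6.2 − 5·3.3 − 30·4.1 = 0 → T = 139.5/(6.2·0.406737) = 55.3183 ≈ 55.32 kN.
ΣF_x = 0: A_x − T·cos24° = 0 → A_x = 55.3183 × 0.913545 = 50.54 kN.
ΣF_y = 0: A_y + T·sin24° − 5 − 30 = 0 → A_y = 35 − 55.3183 × 0.406737 = 12.50 kN.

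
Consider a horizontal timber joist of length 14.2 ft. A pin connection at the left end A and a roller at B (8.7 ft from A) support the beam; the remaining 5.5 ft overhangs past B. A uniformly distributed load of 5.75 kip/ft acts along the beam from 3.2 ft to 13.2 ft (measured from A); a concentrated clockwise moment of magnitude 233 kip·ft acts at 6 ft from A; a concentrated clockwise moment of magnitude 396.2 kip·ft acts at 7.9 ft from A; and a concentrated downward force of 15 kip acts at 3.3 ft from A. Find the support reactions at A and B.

Resultant of the distributed load: 5.75 × 10 = 57.5 kip at 8.2 ft from A.
Moments about A: B_y·8.7 − (5.75·10)·8.2 − 233 − 396.2 − 15·3.3 = 0 → B_y = 1150.2/8.7 = 132.207 ≈ 132.2 kip.
ΣF_y = 0: A_y + 132.207 − 5.75·10 − 15 = 0 → A_y = -59.71 kip.
ΣF_x = 0: no horizontal applied forces, so A_x = 0.

A_x = 0, A_y = -59.71 kip, B_y = 132.2 kip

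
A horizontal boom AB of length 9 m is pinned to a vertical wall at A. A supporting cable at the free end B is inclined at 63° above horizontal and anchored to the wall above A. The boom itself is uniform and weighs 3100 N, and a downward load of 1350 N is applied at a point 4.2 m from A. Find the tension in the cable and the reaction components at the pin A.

T = 2447 N, A_x = 1111 N, A_y = 2270 N

ΣM about A: T·sin63°·9 − 3100·4.5 − 1350·4.2 = 0 → T = 19620/(9·0.891007) = 2446.67 ≈ 2447 N.
ΣF_x = 0: A_x − T·cos63° = 0 → A_x = 2446.67 × 0.45399 = 1111 N.
ΣF_y = 0: A_y + T·sin63° − 3100 − 1350 = 0 → A_y = 4450 − 2446.67 × 0.891007 = 2270 N.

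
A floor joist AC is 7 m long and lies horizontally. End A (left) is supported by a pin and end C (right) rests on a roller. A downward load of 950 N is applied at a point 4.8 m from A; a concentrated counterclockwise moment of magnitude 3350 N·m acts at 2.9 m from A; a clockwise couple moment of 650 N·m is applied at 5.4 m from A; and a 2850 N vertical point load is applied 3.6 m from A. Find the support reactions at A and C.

Taking moments about A: C_y·7 − 950·4.8 + 3350 − 650 − 2850·3.6 = 0 → C_y = 12120/7 = 1731.43 ≈ 1731 N.
ΣF_y = 0: A_y + 1731.43 − 950 − 2850 = 0 → A_y = 2069 N.
ΣF_x = 0: no horizontal applied forces, so A_x = 0.

A_x = 0, A_y = 2069 N, C_y = 1731 N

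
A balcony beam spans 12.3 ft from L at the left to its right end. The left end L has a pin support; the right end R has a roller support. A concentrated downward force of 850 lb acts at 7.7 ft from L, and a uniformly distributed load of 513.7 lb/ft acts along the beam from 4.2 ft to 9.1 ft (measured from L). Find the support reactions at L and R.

Resultant of the distributed load: 513.7 × 4.9 = 2517.13 lb at 6.65 ft from L.
Moments about L: R_y·12.3 − 850·7.7 − (513.7·4.9)·6.65 = 0 → R_y = 23283.9145/12.3 = 1893 lb.
ΣF_y = 0: L_y + 1893 − 850 − 513.7·4.9 = 0 → L_y = 1474 lb.
ΣF_x = 0: no horizontal applied forces, so L_x = 0.

L_x = 0, L_y = 1474 lb, R_y = 1893 lb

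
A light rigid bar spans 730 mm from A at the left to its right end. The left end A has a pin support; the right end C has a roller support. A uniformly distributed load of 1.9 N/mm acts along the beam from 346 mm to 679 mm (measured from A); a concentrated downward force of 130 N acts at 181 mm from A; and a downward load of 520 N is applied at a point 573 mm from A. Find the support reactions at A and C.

Resultant of the distributed load: 1.9 × 333 = 632.7 N at 512.5 mm from A.
Taking moments about A: C_y·730 − (1.9·333)·512.5 − 130·181 − 520·573 = 0 → C_y = 645748.75/730 = 884.587 ≈ 884.6 N.
ΣF_y = 0: A_y + 884.587 − 1.9·333 − 130 − 520 = 0 → A_y = 398.1 N.
ΣF_x = 0: no horizontal applied forces, so A_x = 0.

A_x = 0, A_y = 398.1 N, C_y = 884.6 N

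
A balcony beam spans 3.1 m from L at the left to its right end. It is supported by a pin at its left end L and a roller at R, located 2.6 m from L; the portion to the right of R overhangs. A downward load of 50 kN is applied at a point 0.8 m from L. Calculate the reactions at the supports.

ΣM about L: R_y·2.6 − 50·0.8 = 0 → R_y = 40/2.6 = 15.3846 ≈ 15.38 kN.
ΣF_y = 0: L_y + 15.3846 − 50 = 0 → L_y = 34.62 kN.
ΣF_x = 0: no horizontal applied forces, so L_x = 0.

L_x = 0, L_y = 34.62 kN, R_y = 15.38 kN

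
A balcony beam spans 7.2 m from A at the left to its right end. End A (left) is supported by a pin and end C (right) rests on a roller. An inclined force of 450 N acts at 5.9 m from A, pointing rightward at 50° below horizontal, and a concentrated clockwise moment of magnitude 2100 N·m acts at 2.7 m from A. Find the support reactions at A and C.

A_x = -289.3 N, A_y = -229.4 N, C_y = 574.1 N

ΣM about A: C_y·7.2 − 450·sin50°·5.9 − 2100 = 0 → C_y = 4133.85/7.2 = 574.146 ≈ 574.1 N.
ΣF_y = 0: A_y + 574.146 − 450·sin50° = 0 → A_y = -229.4 N.
ΣF_x = 0: A_x + 450·cos50° = 0 → A_x = -289.3 N.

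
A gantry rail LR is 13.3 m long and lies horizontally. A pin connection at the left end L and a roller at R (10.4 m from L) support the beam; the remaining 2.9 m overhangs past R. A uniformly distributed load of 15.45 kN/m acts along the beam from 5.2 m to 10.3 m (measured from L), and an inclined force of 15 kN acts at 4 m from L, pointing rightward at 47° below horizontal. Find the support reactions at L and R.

Resultant of the distributed load: 15.45 × 5.1 = 78.795 kN at 7.75 m from L.
Taking moments about L: R_y·10.4 − (15.45·5.1)·7.75 − 15·sin47°·4 = 0 → R_y = 654.542/10.4 = 62.9367 ≈ 62.94 kN.
ΣF_y = 0: L_y + 62.9367 − 15.45·5.1 − 15·sin47° = 0 → L_y = 26.83 kN.
ΣF_x = 0: L_x + 15·cos47° = 0 → L_x = -10.23 kN.

L_x = -10.23 kN, L_y = 26.83 kN, R_y = 62.94 kN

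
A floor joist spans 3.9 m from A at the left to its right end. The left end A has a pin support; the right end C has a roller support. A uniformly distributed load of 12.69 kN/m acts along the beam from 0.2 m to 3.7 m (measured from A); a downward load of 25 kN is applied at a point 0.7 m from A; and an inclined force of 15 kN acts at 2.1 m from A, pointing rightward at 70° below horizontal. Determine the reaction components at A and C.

A_x = -5.130 kN, A_y = 49.23 kN, C_y = 34.28 kN

Resultant of the distributed load: 12.69 × 3.5 = 44.415 kN at 1.95 m from A.
Taking moments about A: C_y·3.9 − (12.69·3.5)·1.95 − 25·0.7 − 15·sin70°·2.1 = 0 → C_y = 133.71/3.9 = 34.2846 ≈ 34.28 kN.
ΣF_y = 0: A_y + 34.2846 − 12.69·3.5 − 25 − 15·sin70° = 0 → A_y = 49.23 kN.
ΣF_x = 0: A_x + 15·cos70° = 0 → A_x = -5.130 kN.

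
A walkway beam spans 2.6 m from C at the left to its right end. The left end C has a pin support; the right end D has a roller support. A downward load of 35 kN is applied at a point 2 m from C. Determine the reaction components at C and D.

C_x = 0, C_y = 8.077 kN, D_y = 26.92 kN

ΣM about C: D_y·2.6 − 35·2 = 0 → D_y = 70/2.6 = 26.9231 ≈ 26.92 kN.
ΣF_y = 0: C_y + 26.9231 − 35 = 0 → C_y = 8.077 kN.
ΣF_x = 0: no horizontal applied forces, so C_x = 0.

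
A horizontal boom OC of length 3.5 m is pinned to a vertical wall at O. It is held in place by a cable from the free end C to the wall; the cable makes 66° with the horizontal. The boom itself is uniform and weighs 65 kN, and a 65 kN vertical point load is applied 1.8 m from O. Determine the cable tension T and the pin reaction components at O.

T = 72.17 kN, O_x = 29.35 kN, O_y = 64.07 kN

ΣM about O: T·sin66°·3.5 − 65·1.75 − 65·1.8 = 0 → T = 230.75/(3.5·0.913545) = 72.1678 ≈ 72.17 kN.
ΣF_x = 0: O_x − T·cos66° = 0 → O_x = 72.1678 × 0.406737 = 29.35 kN.
ΣF_y = 0: O_y + T·sin66° − 65 − 65 = 0 → O_y = 130 − 72.1678 × 0.913545 = 64.07 kN.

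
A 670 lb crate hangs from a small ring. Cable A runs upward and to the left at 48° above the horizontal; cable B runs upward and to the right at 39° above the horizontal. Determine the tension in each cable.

ΣF_x = 0: −T_A·cos48° + T_B·cos39° = 0 → T_B = 0.86101·T_A.
ΣF_y = 0: T_A·sin48° + T_B·sin39° = 670.
Substitute: T_A·(0.743145 + 0.86101·0.62932) = 670 → T_A = 521.402 ≈ 521.4 lb.
Then T_B = 0.86101 × 521.402 = 448.9 lb.

T_A = 521.4 lb, T_B = 448.9 lb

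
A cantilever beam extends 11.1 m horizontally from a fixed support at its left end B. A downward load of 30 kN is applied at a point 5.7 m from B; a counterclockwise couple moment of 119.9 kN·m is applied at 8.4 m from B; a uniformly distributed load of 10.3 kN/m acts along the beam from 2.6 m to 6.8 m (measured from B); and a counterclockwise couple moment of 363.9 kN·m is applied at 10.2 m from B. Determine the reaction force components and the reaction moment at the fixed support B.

Resultant of the distributed load: 10.3 × 4.2 = 43.26 kN at 4.7 m from B.
ΣF_x = 0: B_x = 0.
ΣF_y = 0: B_y − 30 − 10.3·4.2 = 0 → B_y = 73.26 kN.
ΣM about B: M_B − 30·5.7 + 119.9 − (10.3·4.2)·4.7 + 363.9 = 0 → M_B = -109.5 kN·m.

B_x = 0, B_y = 73.26 kN, M_B = -109.5 kN·m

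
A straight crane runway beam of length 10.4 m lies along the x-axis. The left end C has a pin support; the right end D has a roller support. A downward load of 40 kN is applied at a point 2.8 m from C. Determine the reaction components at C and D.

Moments about C: D_y·10.4 − 40·2.8 = 0 → D_y = 112/10.4 = 10.7692 ≈ 10.77 kN.
ΣF_y = 0: C_y + 10.7692 − 40 = 0 → C_y = 29.23 kN.
ΣF_x = 0: no horizontal applied forces, so C_x = 0.

C_x = 0, C_y = 29.23 kN, D_y = 10.77 kN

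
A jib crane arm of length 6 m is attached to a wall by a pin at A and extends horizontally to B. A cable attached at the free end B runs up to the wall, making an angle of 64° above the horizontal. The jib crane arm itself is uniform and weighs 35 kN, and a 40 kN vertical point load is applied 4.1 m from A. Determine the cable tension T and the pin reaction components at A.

T = 49.88 kN, A_x = 21.87 kN, A_y = 30.17 kN

ΣM about A: T·sin64°·6 − 35·3 − 40·4.1 = 0 → T = 269/(6·0.898794) = 49.8817 ≈ 49.88 kN.
ΣF_x = 0: A_x − T·cos64° = 0 → A_x = 49.8817 × 0.438371 = 21.87 kN.
ΣF_y = 0: A_y + T·sin64° − 35 − 40 = 0 → A_y = 75 − 49.8817 × 0.898794 = 30.17 kN.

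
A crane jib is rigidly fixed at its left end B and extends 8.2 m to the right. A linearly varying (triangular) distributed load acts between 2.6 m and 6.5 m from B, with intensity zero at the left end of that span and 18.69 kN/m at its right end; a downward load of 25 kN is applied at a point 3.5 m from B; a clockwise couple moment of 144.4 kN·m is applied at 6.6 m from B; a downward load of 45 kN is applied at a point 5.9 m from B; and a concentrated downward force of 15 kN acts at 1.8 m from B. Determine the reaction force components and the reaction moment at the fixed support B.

B_x = 0, B_y = 121.4 kN, M_B = 713.9 kN·m

Resultant of the triangular load: ½ × 18.69 × 3.9 = 36.4455 kN, acting at 5.2 m from B (one-third of the span from the peak).
ΣF_x = 0: B_x = 0.
ΣF_y = 0: B_y − ½·18.69·3.9 − 25 − 45 − 15 = 0 → B_y = 121.4 kN.
ΣM about B: M_B − (½·18.69·3.9)·5.2 − 25·3.5 − 144.4 − 45·5.9 − 15·1.8 = 0 → M_B = 713.9 kN·m.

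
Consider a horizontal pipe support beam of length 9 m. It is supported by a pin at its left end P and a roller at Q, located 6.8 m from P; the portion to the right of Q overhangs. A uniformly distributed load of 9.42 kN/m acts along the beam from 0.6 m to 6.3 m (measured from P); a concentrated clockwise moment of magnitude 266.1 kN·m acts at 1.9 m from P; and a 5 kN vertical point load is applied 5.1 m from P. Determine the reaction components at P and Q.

P_x = 0, P_y = -11.43 kN, Q_y = 70.12 kN

Resultant of the distributed load: 9.42 × 5.7 = 53.694 kN at 3.45 m from P.
Moments about P: Q_y·6.8 − (9.42·5.7)·3.45 − 266.1 − 5·5.1 = 0 → Q_y = 476.8443/6.8 = 70.1242 ≈ 70.12 kN.
ΣF_y = 0: P_y + 70.1242 − 9.42·5.7 − 5 = 0 → P_y = -11.43 kN.
ΣF_x = 0: no horizontal applied forces, so P_x = 0.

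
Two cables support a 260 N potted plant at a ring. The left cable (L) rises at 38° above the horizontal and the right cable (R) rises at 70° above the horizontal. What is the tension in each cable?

T_L = 93.50 N, T_R = 215.4 N

ΣF_x = 0: −T_L·cos38° + T_R·cos70° = 0 → T_R = 2.30399·T_L.
ΣF_y = 0: T_L·sin38° + T_R·sin70° = 260.
Substitute: T_L·(0.615661 + 2.30399·0.939693) = 260 → T_L = 93.5015 ≈ 93.50 N.
Then T_R = 2.30399 × 93.5015 = 215.4 N.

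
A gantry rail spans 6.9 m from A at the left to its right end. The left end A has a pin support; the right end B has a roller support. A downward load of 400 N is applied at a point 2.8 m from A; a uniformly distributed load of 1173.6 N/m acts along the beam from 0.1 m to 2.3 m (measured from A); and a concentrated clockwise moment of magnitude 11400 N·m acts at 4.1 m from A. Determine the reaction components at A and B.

Resultant of the distributed load: 1173.6 × 2.2 = 2581.92 N at 1.2 m from A.
ΣM about A: B_y·6.9 − 400·2.8 − (1173.6·2.2)·1.2 − 11400 = 0 → B_y = 15618.304/6.9 = 2263.52 ≈ 2264 N.
ΣF_y = 0: A_y + 2263.52 − 400 − 1173.6·2.2 = 0 → A_y = 718.4 N.
ΣF_x = 0: no horizontal applied forces, so A_x = 0.

A_x = 0, A_y = 718.4 N, B_y = 2264 N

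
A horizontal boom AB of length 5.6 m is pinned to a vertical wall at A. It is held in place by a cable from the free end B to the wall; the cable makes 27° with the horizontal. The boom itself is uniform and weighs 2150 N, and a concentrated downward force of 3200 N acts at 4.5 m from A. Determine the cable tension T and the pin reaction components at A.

ΣM about A: T·sin27°·5.6 − 2150·2.8 − 3200·4.5 = 0 → T = 20420/(5.6·0.45399) = 8031.96 ≈ 8032 N.
ΣF_x = 0: A_x − T·cos27° = 0 → A_x = 8031.96 × 0.891007 = 7157 N.
ΣF_y = 0: A_y + T·sin27° − 2150 − 3200 = 0 → A_y = 5350 − 8031.96 × 0.45399 = 1704 N.

T = 8032 N, A_x = 7157 N, A_y = 1704 N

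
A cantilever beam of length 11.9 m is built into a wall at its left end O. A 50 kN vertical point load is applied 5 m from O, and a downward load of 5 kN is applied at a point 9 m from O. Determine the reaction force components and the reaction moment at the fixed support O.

O_x = 0, O_y = 55.00 kN, M_O = 295.0 kN·m

ΣF_x = 0: O_x = 0.
ΣF_y = 0: O_y − 50 − 5 = 0 → O_y = 55.00 kN.
ΣM about O: M_O − 50·5 − 5·9 = 0 → M_O = 295.0 kN·m.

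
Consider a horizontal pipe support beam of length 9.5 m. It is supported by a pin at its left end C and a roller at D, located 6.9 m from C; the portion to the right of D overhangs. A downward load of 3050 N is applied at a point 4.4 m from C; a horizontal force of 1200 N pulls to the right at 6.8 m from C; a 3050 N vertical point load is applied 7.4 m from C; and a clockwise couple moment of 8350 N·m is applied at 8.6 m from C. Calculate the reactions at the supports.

Moments about C: D_y·6.9 − 3050·4.4 − 3050·7.4 − 8350 = 0 → D_y = 44340/6.9 = 6426.09 ≈ 6426 N.
ΣF_y = 0: C_y + 6426.09 − 3050 − 3050 = 0 → C_y = -326.1 N.
ΣF_x = 0: C_x + 1200 = 0 → C_x = -1200 N.

C_x = -1200 N, C_y = -326.1 N, D_y = 6426 N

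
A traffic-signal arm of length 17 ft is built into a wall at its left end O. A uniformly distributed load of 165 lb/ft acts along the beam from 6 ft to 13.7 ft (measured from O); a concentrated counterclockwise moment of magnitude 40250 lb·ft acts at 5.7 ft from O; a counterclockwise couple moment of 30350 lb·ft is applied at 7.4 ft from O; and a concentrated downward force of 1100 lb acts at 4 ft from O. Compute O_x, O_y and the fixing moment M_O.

Resultant of the distributed load: 165 × 7.7 = 1270.5 lb at 9.85 ft from O.
ΣF_x = 0: O_x = 0.
ΣF_y = 0: O_y − 165·7.7 − 1100 = 0 → O_y = 2370 lb.
ΣM about O: M_O − (165·7.7)·9.85 + 40250 + 30350 − 1100·4 = 0 → M_O = -53690 lb·ft.

O_x = 0, O_y = 2370 lb, M_O = -53690 lb·ft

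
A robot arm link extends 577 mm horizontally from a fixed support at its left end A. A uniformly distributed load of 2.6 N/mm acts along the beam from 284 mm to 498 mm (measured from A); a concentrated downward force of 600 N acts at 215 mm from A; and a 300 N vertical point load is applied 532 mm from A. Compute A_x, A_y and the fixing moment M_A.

Resultant of the distributed load: 2.6 × 214 = 556.4 N at 391 mm from A.
ΣF_x = 0: A_x = 0.
ΣF_y = 0: A_y − 2.6·214 − 600 − 300 = 0 → A_y = 1456 N.
ΣM about A: M_A − (2.6·214)·391 − 600·215 − 300·532 = 0 → M_A = 506200 N·mm.

A_x = 0, A_y = 1456 N, M_A = 506200 N·mm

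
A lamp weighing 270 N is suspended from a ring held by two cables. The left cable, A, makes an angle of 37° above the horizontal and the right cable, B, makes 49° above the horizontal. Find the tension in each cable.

T_A = 177.6 N, T_B = 216.2 N

ΣF_x = 0: −T_A·cos37° + T_B·cos49° = 0 → T_B = 1.21732·T_A.
ΣF_y = 0: T_A·sin37° + T_B·sin49° = 270.
Substitute: T_A·(0.601815 + 1.21732·0.75471) = 270 → T_A = 177.569 ≈ 177.6 N.
Then T_B = 1.21732 × 177.569 = 216.2 N.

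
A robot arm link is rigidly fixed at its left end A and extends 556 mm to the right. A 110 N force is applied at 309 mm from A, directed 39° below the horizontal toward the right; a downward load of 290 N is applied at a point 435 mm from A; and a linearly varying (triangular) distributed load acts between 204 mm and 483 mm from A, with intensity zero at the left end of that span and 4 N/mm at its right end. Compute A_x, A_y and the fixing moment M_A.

Resultant of the triangular load: ½ × 4 × 279 = 558 N, acting at 390 mm from A (one-third of the span from the peak).
ΣF_x = 0: A_x + 110·cos39° = 0 → A_x = -85.49 N.
ΣF_y = 0: A_y − 110·sin39° − 290 − ½·4·279 = 0 → A_y = 917.2 N.
ΣM about A: M_A − 110·sin39°·309 − 290·435 − (½·4·279)·390 = 0 → M_A = 365200 N·mm.

A_x = -85.49 N, A_y = 917.2 N, M_A = 365200 N·mm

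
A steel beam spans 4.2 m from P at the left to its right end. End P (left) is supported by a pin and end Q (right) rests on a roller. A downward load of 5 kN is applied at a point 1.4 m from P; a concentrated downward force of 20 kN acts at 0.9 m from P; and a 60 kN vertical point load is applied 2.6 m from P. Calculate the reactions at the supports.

ΣM about P: Q_y·4.2 − 5·1.4 − 20·0.9 − 60·2.6 = 0 → Q_y = 181/4.2 = 43.0952 ≈ 43.10 kN.
ΣF_y = 0: P_y + 43.0952 − 5 − 20 − 60 = 0 → P_y = 41.90 kN.
ΣF_x = 0: no horizontal applied forces, so P_x = 0.

P_x = 0, P_y = 41.90 kN, Q_y = 43.10 kN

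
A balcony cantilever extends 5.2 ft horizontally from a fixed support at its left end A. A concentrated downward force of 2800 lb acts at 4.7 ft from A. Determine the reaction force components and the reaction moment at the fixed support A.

A_x = 0, A_y = 2800 lb, M_A = 13160 lb·ft

ΣF_x = 0: A_x = 0.
ΣF_y = 0: A_y − 2800 = 0 → A_y = 2800 lb.
ΣM about A: M_A − 2800·4.7 = 0 → M_A = 13160 lb·ft.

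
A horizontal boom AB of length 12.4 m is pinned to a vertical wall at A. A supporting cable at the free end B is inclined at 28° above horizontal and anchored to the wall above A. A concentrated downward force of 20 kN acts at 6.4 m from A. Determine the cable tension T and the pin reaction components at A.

T = 21.99 kN, A_x = 19.41 kN, A_y = 9.677 kN

ΣM about A: T·sin28°·12.4 − 20·6.4 = 0 → T = 128/(12.4·0.469472) = 21.9876 ≈ 21.99 kN.
ΣF_x = 0: A_x − T·cos28° = 0 → A_x = 21.9876 × 0.882948 = 19.41 kN.
ΣF_y = 0: A_y + T·sin28° − 20 = 0 → A_y = 20 − 21.9876 × 0.469472 = 9.677 kN.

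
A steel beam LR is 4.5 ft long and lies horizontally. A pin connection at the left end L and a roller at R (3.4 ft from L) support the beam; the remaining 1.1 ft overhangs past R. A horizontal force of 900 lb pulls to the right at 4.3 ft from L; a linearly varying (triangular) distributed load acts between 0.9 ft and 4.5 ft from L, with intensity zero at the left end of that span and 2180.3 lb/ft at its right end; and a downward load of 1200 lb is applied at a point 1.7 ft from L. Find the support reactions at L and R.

Resultant of the triangular load: ½ × 2180.3 × 3.6 = 3924.54 lb, acting at 3.3 ft from L (one-third of the span from the peak).
Taking moments about L: R_y·3.4 − (½·2180.3·3.6)·3.3 − 1200·1.7 = 0 → R_y = 14990.982/3.4 = 4409.11 ≈ 4409 lb.
ΣF_y = 0: L_y + 4409.11 − ½·2180.3·3.6 − 1200 = 0 → L_y = 715.4 lb.
ΣF_x = 0: L_x + 900 = 0 → L_x = -900.0 lb.

L_x = -900.0 lb, L_y = 715.4 lb, R_y = 4409 lb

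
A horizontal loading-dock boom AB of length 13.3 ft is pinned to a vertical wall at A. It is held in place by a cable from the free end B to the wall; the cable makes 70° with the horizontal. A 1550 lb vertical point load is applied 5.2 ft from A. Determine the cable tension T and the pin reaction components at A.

T = 644.9 lb, A_x = 220.6 lb, A_y = 944.0 lb

ΣM about A: T·sin70°·13.3 − 1550·5.2 = 0 → T = 8060/(13.3·0.939693) = 644.907 ≈ 644.9 lb.
ΣF_x = 0: A_x − T·cos70° = 0 → A_x = 644.907 × 0.34202 = 220.6 lb.
ΣF_y = 0: A_y + T·sin70° − 1550 = 0 → A_y = 1550 − 644.907 × 0.939693 = 944.0 lb.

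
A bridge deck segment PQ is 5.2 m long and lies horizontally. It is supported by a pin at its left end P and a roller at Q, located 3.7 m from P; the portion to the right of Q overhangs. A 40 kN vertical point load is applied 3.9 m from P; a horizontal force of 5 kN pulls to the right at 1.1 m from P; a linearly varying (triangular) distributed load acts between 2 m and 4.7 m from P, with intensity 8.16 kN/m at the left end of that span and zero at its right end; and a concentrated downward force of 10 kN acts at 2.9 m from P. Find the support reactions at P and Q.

P_x = -5.000 kN, P_y = 2.382 kN, Q_y = 58.63 kN

Resultant of the triangular load: ½ × 8.16 × 2.7 = 11.016 kN, acting at 2.9 m from P (one-third of the span from the peak).
ΣM about P: Q_y·3.7 − 40·3.9 − (½·8.16·2.7)·2.9 − 10·2.9 = 0 → Q_y = 216.9464/3.7 = 58.6342 ≈ 58.63 kN.
ΣF_y = 0: P_y + 58.6342 − 40 − ½·8.16·2.7 − 10 = 0 → P_y = 2.382 kN.
ΣF_x = 0: P_x + 5 = 0 → P_x = -5.000 kN.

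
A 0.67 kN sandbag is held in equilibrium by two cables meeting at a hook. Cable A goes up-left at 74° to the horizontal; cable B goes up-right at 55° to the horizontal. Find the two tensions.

T_A = 0.4945 kN, T_B = 0.2376 kN

ΣF_x = 0: −T_A·cos74° + T_B·cos55° = 0 → T_B = 0.480559·T_A.
ΣF_y = 0: T_A·sin74° + T_B·sin55° = 0.67.
Substitute: T_A·(0.961262 + 0.480559·0.819152) = 0.67 → T_A = 0.494497 ≈ 0.4945 kN.
Then T_B = 0.480559 × 0.494497 = 0.2376 kN.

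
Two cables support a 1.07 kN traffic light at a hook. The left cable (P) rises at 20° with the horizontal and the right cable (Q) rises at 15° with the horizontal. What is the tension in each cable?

ΣF_x = 0: −T_P·cos20° + T_Q·cos15° = 0 → T_Q = 0.972841·T_P.
ΣF_y = 0: T_P·sin20° + T_Q·sin15° = 1.07.
Substitute: T_P·(0.34202 + 0.972841·0.258819) = 1.07 → T_P = 1.80192 ≈ 1.802 kN.
Then T_Q = 0.972841 × 1.80192 = 1.753 kN.

T_P = 1.802 kN, T_Q = 1.753 kN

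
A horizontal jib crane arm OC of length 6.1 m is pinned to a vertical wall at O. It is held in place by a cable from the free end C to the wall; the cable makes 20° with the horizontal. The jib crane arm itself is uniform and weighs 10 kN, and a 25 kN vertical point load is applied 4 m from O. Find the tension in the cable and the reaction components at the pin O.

ΣM about O: T·sin20°·6.1 − 10·3.05 − 25·4 = 0 → T = 130.5/(6.1·0.34202) = 62.5503 ≈ 62.55 kN.
ΣF_x = 0: O_x − T·cos20° = 0 → O_x = 62.5503 × 0.939693 = 58.78 kN.
ΣF_y = 0: O_y + T·sin20° − 10 − 25 = 0 → O_y = 35 − 62.5503 × 0.34202 = 13.61 kN.

T = 62.55 kN, O_x = 58.78 kN, O_y = 13.61 kN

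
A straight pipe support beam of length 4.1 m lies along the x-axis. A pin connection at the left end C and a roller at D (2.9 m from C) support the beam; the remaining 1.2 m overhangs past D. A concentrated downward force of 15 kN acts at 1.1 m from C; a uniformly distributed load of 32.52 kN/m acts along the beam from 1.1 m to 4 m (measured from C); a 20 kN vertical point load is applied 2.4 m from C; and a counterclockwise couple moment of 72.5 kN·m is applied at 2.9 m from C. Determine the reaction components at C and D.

C_x = 0, C_y = 49.14 kN, D_y = 80.17 kN

Resultant of the distributed load: 32.52 × 2.9 = 94.308 kN at 2.55 m from C.
Taking moments about C: D_y·2.9 − 15·1.1 − (32.52·2.9)·2.55 − 20·2.4 + 72.5 = 0 → D_y = 232.4854/2.9 = 80.1674 ≈ 80.17 kN.
ΣF_y = 0: C_y + 80.1674 − 15 − 32.52·2.9 − 20 = 0 → C_y = 49.14 kN.
ΣF_x = 0: no horizontal applied forces, so C_x = 0.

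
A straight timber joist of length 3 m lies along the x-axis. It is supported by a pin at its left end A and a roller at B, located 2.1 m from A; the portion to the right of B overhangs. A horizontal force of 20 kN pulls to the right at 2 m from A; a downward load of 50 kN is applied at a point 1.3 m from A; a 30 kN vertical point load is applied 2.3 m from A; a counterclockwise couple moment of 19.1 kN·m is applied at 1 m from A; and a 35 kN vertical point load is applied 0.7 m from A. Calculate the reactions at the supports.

A_x = -20.00 kN, A_y = 48.62 kN, B_y = 66.38 kN

Taking moments about A: B_y·2.1 − 50·1.3 − 30·2.3 + 19.1 − 35·0.7 = 0 → B_y = 139.4/2.1 = 66.381 ≈ 66.38 kN.
ΣF_y = 0: A_y + 66.381 − 50 − 30 − 35 = 0 → A_y = 48.62 kN.
ΣF_x = 0: A_x + 20 = 0 → A_x = -20.00 kN.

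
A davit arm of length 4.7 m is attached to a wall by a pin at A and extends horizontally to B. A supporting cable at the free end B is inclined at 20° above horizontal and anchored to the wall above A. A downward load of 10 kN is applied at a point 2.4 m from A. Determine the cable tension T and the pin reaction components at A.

T = 14.93 kN, A_x = 14.03 kN, A_y = 4.894 kN

ΣM about A: T·sin20°·4.7 − 10·2.4 = 0 → T = 24/(4.7·0.34202) = 14.9301 ≈ 14.93 kN.
ΣF_x = 0: A_x − T·cos20° = 0 → A_x = 14.9301 × 0.939693 = 14.03 kN.
ΣF_y = 0: A_y + T·sin20° − 10 = 0 → A_y = 10 − 14.9301 × 0.34202 = 4.894 kN.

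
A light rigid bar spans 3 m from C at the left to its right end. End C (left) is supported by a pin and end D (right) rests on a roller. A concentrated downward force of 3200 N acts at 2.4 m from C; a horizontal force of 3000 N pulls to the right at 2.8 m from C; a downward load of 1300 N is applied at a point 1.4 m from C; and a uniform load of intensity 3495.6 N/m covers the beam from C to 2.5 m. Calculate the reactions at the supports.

C_x = -3000 N, C_y = 6431 N, D_y = 6808 N

Resultant of the distributed load: 3495.6 × 2.5 = 8739 N at 1.25 m from C.
Taking moments about C: D_y·3 − 3200·2.4 − 1300·1.4 − (3495.6·2.5)·1.25 = 0 → D_y = 20423.75/3 = 6807.92 ≈ 6808 N.
ΣF_y = 0: C_y + 6807.92 − 3200 − 1300 − 3495.6·2.5 = 0 → C_y = 6431 N.
ΣF_x = 0: C_x + 3000 = 0 → C_x = -3000 N.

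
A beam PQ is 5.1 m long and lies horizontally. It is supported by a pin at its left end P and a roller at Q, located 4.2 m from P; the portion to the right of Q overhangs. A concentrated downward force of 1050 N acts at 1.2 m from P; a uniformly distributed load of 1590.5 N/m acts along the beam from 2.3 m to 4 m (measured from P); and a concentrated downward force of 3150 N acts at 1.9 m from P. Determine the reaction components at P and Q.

Resultant of the distributed load: 1590.5 × 1.7 = 2703.85 N at 3.15 m from P.
Taking moments about P: Q_y·4.2 − 1050·1.2 − (1590.5·1.7)·3.15 − 3150·1.9 = 0 → Q_y = 15762.1275/4.2 = 3752.89 ≈ 3753 N.
ΣF_y = 0: P_y + 3752.89 − 1050 − 1590.5·1.7 − 3150 = 0 → P_y = 3151 N.
ΣF_x = 0: no horizontal applied forces, so P_x = 0.

P_x = 0, P_y = 3151 N, Q_y = 3753 N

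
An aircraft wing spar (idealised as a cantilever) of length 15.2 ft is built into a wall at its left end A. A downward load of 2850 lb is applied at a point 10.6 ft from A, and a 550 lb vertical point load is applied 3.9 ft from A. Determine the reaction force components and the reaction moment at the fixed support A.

ΣF_x = 0: A_x = 0.
ΣF_y = 0: A_y − 2850 − 550 = 0 → A_y = 3400 lb.
ΣM about A: M_A − 2850·10.6 − 550·3.9 = 0 → M_A = 32360 lb·ft.

A_x = 0, A_y = 3400 lb, M_A = 32360 lb·ft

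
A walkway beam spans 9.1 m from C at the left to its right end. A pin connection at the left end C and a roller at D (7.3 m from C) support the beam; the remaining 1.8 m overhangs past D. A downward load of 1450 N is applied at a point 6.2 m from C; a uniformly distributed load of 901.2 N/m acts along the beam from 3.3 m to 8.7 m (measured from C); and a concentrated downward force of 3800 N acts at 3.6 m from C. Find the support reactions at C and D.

Resultant of the distributed load: 901.2 × 5.4 = 4866.48 N at 6 m from C.
Moments about C: D_y·7.3 − 1450·6.2 − (901.2·5.4)·6 − 3800·3.6 = 0 → D_y = 51868.88/7.3 = 7105.33 ≈ 7105 N.
ΣF_y = 0: C_y + 7105.33 − 1450 − 901.2·5.4 − 3800 = 0 → C_y = 3011 N.
ΣF_x = 0: no horizontal applied forces, so C_x = 0.

C_x = 0, C_y = 3011 N, D_y = 7105 N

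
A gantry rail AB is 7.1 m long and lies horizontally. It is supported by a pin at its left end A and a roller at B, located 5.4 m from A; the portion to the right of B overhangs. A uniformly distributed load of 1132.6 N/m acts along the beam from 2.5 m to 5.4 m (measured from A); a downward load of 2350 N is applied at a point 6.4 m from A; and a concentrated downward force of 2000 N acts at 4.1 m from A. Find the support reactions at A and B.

A_x = 0, A_y = 928.3 N, B_y = 6706 N

Resultant of the distributed load: 1132.6 × 2.9 = 3284.54 N at 3.95 m from A.
Taking moments about A: B_y·5.4 − (1132.6·2.9)·3.95 − 2350·6.4 − 2000·4.1 = 0 → B_y = 36213.933/5.4 = 6706.28 ≈ 6706 N.
ΣF_y = 0: A_y + 6706.28 − 1132.6·2.9 − 2350 − 2000 = 0 → A_y = 928.3 N.
ΣF_x = 0: no horizontal applied forces, so A_x = 0.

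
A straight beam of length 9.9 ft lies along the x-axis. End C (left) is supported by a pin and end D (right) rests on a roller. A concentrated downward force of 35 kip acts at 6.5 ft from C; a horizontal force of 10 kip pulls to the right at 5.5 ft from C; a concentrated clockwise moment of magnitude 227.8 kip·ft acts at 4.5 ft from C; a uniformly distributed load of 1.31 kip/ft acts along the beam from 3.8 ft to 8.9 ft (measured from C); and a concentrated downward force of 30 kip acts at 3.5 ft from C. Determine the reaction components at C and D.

C_x = -10.00 kip, C_y = 10.80 kip, D_y = 60.88 kip

Resultant of the distributed load: 1.31 × 5.1 = 6.681 kip at 6.35 ft from C.
Moments about C: D_y·9.9 − 35·6.5 − 227.8 − (1.31·5.1)·6.35 − 30·3.5 = 0 → D_y = 602.72435/9.9 = 60.8812 ≈ 60.88 kip.
ΣF_y = 0: C_y + 60.8812 − 35 − 1.31·5.1 − 30 = 0 → C_y = 10.80 kip.
ΣF_x = 0: C_x + 10 = 0 → C_x = -10.00 kip.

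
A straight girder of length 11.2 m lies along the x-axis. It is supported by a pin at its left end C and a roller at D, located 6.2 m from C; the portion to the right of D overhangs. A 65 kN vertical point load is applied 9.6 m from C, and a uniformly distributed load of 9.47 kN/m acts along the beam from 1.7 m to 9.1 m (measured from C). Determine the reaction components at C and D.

Resultant of the distributed load: 9.47 × 7.4 = 70.078 kN at 5.4 m from C.
ΣM about C: D_y·6.2 − 65·9.6 − (9.47·7.4)·5.4 = 0 → D_y = 1002.4212/6.2 = 161.681 ≈ 161.7 kN.
ΣF_y = 0: C_y + 161.681 − 65 − 9.47·7.4 = 0 → C_y = -26.60 kN.
ΣF_x = 0: no horizontal applied forces, so C_x = 0.

C_x = 0, C_y = -26.60 kN, D_y = 161.7 kN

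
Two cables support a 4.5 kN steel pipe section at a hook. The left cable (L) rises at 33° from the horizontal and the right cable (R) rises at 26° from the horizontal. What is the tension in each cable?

ΣF_x = 0: −T_L·cos33° + T_R·cos26° = 0 → T_R = 0.933107·T_L.
ΣF_y = 0: T_L·sin33° + T_R·sin26° = 4.5.
Substitute: T_L·(0.544639 + 0.933107·0.438371) = 4.5 → T_L = 4.71853 ≈ 4.719 kN.
Then T_R = 0.933107 × 4.71853 = 4.403 kN.

T_L = 4.719 kN, T_R = 4.403 kN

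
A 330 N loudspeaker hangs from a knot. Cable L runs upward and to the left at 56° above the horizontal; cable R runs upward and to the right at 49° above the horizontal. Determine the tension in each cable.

ΣF_x = 0: −T_L·cos56° + T_R·cos49° = 0 → T_R = 0.852352·T_L.
ΣF_y = 0: T_L·sin56° + T_R·sin49° = 330.
Substitute: T_L·(0.829038 + 0.852352·0.75471) = 330 → T_L = 224.137 ≈ 224.1 N.
Then T_R = 0.852352 × 224.137 = 191.0 N.

T_L = 224.1 N, T_R = 191.0 N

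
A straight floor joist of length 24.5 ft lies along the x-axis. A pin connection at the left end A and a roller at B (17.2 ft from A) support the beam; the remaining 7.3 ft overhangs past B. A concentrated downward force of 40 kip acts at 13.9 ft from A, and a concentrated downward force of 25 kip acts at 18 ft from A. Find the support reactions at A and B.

ΣM about A: B_y·17.2 − 40·13.9 − 25·18 = 0 → B_y = 1006/17.2 = 58.4884 ≈ 58.49 kip.
ΣF_y = 0: A_y + 58.4884 − 40 − 25 = 0 → A_y = 6.512 kip.
ΣF_x = 0: no horizontal applied forces, so A_x = 0.

A_x = 0, A_y = 6.512 kip, B_y = 58.49 kip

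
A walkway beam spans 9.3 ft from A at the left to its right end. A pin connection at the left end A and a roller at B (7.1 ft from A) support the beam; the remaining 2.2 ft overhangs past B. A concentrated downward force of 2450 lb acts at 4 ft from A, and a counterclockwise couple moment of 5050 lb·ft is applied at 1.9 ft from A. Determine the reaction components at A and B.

Taking moments about A: B_y·7.1 − 2450·4 + 5050 = 0 → B_y = 4750/7.1 = 669.014 ≈ 669.0 lb.
ΣF_y = 0: A_y + 669.014 − 2450 = 0 → A_y = 1781 lb.
ΣF_x = 0: no horizontal applied forces, so A_x = 0.

A_x = 0, A_y = 1781 lb, B_y = 669.0 lb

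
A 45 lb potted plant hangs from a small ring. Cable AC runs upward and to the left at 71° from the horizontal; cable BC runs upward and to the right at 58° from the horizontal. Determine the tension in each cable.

ΣF_x = 0: −T_AC·cos71° + T_BC·cos58° = 0 → T_BC = 0.614373·T_AC.
ΣF_y = 0: T_AC·sin71° + T_BC·sin58° = 45.
Substitute: T_AC·(0.945519 + 0.614373·0.848048) = 45 → T_AC = 30.6845 ≈ 30.68 lb.
Then T_BC = 0.614373 × 30.6845 = 18.85 lb.

T_AC = 30.68 lb, T_BC = 18.85 lb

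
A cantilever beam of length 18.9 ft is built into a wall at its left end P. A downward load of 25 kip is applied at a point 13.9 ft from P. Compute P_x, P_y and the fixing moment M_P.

P_x = 0, P_y = 25.00 kip, M_P = 347.5 kip·ft

ΣF_x = 0: P_x = 0.
ΣF_y = 0: P_y − 25 = 0 → P_y = 25.00 kip.
ΣM about P: M_P − 25·13.9 = 0 → M_P = 347.5 kip·ft.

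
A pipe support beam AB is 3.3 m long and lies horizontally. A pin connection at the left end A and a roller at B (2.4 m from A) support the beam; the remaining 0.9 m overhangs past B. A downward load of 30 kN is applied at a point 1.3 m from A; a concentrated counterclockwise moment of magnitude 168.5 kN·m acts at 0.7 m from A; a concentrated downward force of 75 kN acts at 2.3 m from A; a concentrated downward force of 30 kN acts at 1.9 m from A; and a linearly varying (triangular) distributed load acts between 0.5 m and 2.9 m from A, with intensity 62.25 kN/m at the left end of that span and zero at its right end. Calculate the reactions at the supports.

Resultant of the triangular load: ½ × 62.25 × 2.4 = 74.7 kN, acting at 1.3 m from A (one-third of the span from the peak).
Taking moments about A: B_y·2.4 − 30·1.3 + 168.5 − 75·2.3 − 30·1.9 − (½·62.25·2.4)·1.3 = 0 → B_y = 197.11/2.4 = 82.1292 ≈ 82.13 kN.
ΣF_y = 0: A_y + 82.1292 − 30 − 75 − 30 − ½·62.25·2.4 = 0 → A_y = 127.6 kN.
ΣF_x = 0: no horizontal applied forces, so A_x = 0.

A_x = 0, A_y = 127.6 kN, B_y = 82.13 kN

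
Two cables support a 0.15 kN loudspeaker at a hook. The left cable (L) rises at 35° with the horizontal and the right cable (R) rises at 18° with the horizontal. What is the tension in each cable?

ΣF_x = 0: −T_L·cos35° + T_R·cos18° = 0 → T_R = 0.861307·T_L.
ΣF_y = 0: T_L·sin35° + T_R·sin18° = 0.15.
Substitute: T_L·(0.573576 + 0.861307·0.309017) = 0.15 → T_L = 0.178628 ≈ 0.1786 kN.
Then T_R = 0.861307 × 0.178628 = 0.1539 kN.

T_L = 0.1786 kN, T_R = 0.1539 kN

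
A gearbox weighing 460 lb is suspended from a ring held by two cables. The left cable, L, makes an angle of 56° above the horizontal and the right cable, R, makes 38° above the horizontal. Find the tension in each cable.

ΣF_x = 0: −T_L·cos56° + T_R·cos38° = 0 → T_R = 0.709626·T_L.
ΣF_y = 0: T_L·sin56° + T_R·sin38° = 460.
Substitute: T_L·(0.829038 + 0.709626·0.615661) = 460 → T_L = 363.37 ≈ 363.4 lb.
Then T_R = 0.709626 × 363.37 = 257.9 lb.

T_L = 363.4 lb, T_R = 257.9 lb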